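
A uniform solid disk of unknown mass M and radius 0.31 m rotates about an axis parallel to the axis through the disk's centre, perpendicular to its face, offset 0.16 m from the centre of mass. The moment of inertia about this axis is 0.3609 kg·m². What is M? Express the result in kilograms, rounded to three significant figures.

4.90

I = I_cm + Md² = (1/2)MR² + Md² = M·[0.5·(0.31)² + (0.16)²] = M·0.07365.
So M = 0.3609 / 0.07365 = 4.9002 kg.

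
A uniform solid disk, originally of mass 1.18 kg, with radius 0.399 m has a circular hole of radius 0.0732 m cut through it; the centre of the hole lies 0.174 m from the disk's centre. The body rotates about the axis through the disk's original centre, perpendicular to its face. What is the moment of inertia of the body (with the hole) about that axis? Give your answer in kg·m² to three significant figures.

0.0926

Unpierced body about its centre: I₀ = (1/2)MR² = (1/2)(1.18)(0.399)² = 0.093929 kg·m².
The removed disk has mass m = M·(r/R)² = (1.18)(0.0732/0.399)² = 0.039715 kg (same uniform areal density).
Its moment of inertia about the rotation axis (parallel-axis theorem): I_hole = (1/2)mr² + md² = (1/2)(0.039715)(0.0732)² + (0.039715)(0.174)² = 0.0013088 kg·m².
Treating the hole as negative mass, I = I₀ − I_hole = 0.093929 − 0.0013088 = 0.09262 kg·m².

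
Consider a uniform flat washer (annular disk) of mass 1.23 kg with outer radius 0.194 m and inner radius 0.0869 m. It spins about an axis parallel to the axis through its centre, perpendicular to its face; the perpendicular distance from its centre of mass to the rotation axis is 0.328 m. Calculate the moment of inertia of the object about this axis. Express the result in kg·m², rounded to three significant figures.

I_cm = (1/2)M(R²+r²) = (1/2)(1.23)[(0.194)² + (0.0869)²] = 0.02779 kg·m²; centre at d = 0.328 m, so I = I_cm + Md² gives I = 0.02779 + (1.23)(0.328)² = 0.16012 kg·m².

0.160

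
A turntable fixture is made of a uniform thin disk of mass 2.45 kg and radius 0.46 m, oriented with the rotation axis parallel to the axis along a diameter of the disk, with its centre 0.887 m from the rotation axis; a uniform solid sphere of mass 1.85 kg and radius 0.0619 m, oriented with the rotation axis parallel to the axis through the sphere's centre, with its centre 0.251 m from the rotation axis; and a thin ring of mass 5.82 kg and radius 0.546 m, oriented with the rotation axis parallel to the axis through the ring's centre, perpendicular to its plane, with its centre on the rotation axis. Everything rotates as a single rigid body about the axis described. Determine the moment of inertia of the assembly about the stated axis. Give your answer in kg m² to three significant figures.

Thin disk: I_cm = (1/4)MR² = (1/4)(2.45)(0.46)² = 0.12961 kg m²; centre at d = 0.887 m, so the parallel axis theorem gives I = 0.12961 + (2.45)(0.887)² = 2.0572 kg m².
Solid sphere: I_cm = (2/5)MR² = (2/5)(1.85)(0.0619)² = 0.0028354 kg m²; centre at d = 0.251 m, so the parallel axis theorem gives I = 0.0028354 + (1.85)(0.251)² = 0.11939 kg m².
Thin ring: I_cm = MR² = (5.82)(0.546)² = 1.735 kg m²; axis through the centre, so I = 1.735 kg m².
Total I = 2.0572 + 0.11939 + 1.735 = 3.9116 kg m².

3.91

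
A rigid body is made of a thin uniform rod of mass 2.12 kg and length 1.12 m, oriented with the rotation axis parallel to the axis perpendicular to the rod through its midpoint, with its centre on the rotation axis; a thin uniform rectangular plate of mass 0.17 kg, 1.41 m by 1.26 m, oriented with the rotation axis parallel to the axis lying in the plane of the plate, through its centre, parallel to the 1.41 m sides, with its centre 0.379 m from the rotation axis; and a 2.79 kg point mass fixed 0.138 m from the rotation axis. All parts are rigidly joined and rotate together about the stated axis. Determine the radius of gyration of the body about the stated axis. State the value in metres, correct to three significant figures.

0.252

Thin rod: I_cm = (1/12)ML² = (1/12)(2.12)(1.12)² = 0.22161 kg m^2; axis through the centre, so I = 0.22161 kg m^2.
Rectangular plate: I_cm = (1/12)Mb² = (1/12)(0.17)(1.26)² = 0.022491 kg m^2; centre at d = 0.379 m, so the parallel axis theorem gives I = 0.022491 + (0.17)(0.379)² = 0.04691 kg m^2.
Point mass: I_cm = 0; centre at d = 0.138 m, so the parallel axis theorem gives I = 0 + (2.79)(0.138)² = 0.053133 kg m^2.
Total I = 0.32165 kg m^2; total mass M = 5.08 kg.
k = √(I/M) = √(0.32165/5.08) = 0.25163 m.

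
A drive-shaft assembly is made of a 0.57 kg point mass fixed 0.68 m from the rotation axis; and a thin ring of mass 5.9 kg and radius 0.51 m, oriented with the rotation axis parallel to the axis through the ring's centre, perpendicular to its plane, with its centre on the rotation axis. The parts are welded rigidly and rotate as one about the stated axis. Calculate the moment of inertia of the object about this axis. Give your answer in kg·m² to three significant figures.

1.80

Point mass: I_cm = 0; centre at d = 0.68 m, so the parallel axis theorem gives I = 0 + (0.57)(0.68)² = 0.26357 kg·m².
Thin ring: I_cm = MR² = (5.9)(0.51)² = 1.5346 kg·m²; axis through the centre, so I = 1.5346 kg·m².
Total I = 0.26357 + 1.5346 = 1.7982 kg·m².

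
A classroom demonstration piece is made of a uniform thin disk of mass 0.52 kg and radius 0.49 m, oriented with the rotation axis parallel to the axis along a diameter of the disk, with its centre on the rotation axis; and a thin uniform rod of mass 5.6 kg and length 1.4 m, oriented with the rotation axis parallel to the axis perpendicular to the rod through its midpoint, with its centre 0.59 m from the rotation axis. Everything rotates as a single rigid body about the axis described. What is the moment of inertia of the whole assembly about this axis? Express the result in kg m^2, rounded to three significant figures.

2.90

Thin disk: I_cm = (1/4)MR² = (1/4)(0.52)(0.49)² = 0.031213 kg m^2; axis through the centre, so I = 0.031213 kg m^2.
Thin rod: I_cm = (1/12)ML² = (1/12)(5.6)(1.4)² = 0.91467 kg m^2; centre at d = 0.59 m, so the parallel axis theorem gives I = 0.91467 + (5.6)(0.59)² = 2.864 kg m^2.
Total I = 0.031213 + 2.864 = 2.8952 kg m^2.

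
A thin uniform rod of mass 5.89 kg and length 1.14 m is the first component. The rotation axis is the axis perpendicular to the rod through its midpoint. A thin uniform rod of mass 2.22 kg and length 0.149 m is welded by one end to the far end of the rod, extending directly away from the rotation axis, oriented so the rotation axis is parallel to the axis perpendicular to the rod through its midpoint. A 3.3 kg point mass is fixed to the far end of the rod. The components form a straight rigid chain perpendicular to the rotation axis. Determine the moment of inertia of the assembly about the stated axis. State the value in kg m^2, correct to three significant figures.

3.27

Thin rod: I_cm = (1/12)ML² = (1/12)(5.89)(1.14)² = 0.63789 kg m^2; axis through the centre, so I = 0.63789 kg m^2.
Thin rod: I_cm = (1/12)ML² = (1/12)(2.22)(0.149)² = 0.0041072 kg m^2; centre at d = 0.57 + 0.0745 = 0.6445 m, so the parallel axis theorem gives I = 0.0041072 + (2.22)(0.6445)² = 0.92625 kg m^2.
Point mass: I_cm = 0; centre at d = 0.57 + 0.0745 + 0.0745 = 0.719 m, so the parallel axis theorem gives I = 0 + (3.3)(0.719)² = 1.706 kg m^2.
Total I = 0.63789 + 0.92625 + 1.706 = 3.2701 kg m^2.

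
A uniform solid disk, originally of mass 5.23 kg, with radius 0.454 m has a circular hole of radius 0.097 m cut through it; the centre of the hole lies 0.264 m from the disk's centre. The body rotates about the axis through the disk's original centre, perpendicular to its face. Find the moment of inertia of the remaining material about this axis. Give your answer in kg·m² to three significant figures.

Unpierced body about its centre: I₀ = (1/2)MR² = (1/2)(5.23)(0.454)² = 0.53899 kg·m².
The removed disk has mass m = M·(r/R)² = (5.23)(0.097/0.454)² = 0.23874 kg (same uniform areal density).
Its moment of inertia about the rotation axis (parallel-axis theorem): I_hole = (1/2)mr² + md² = (1/2)(0.23874)(0.097)² + (0.23874)(0.264)² = 0.017763 kg·m².
Treating the hole as negative mass, I = I₀ − I_hole = 0.53899 − 0.017763 = 0.52123 kg·m².

0.521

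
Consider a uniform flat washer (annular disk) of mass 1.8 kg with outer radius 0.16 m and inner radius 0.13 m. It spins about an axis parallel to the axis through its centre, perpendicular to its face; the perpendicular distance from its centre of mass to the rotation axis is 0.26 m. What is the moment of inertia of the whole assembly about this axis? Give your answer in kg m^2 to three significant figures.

0.160

I_cm = (1/2)M(R²+r²) = (1/2)(1.8)[(0.16)² + (0.13)²] = 0.03825 kg m^2; centre at d = 0.26 m, so I = I_cm + Md² gives I = 0.03825 + (1.8)(0.26)² = 0.15993 kg m^2.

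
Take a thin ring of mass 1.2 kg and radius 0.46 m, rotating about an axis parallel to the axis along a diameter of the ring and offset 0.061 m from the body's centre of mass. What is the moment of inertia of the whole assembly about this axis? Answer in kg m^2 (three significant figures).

0.131

I_cm = (1/2)MR² = (1/2)(1.2)(0.46)² = 0.12696 kg m^2; centre at d = 0.061 m, so I = I_cm + Md² gives I = 0.12696 + (1.2)(0.061)² = 0.13143 kg m^2.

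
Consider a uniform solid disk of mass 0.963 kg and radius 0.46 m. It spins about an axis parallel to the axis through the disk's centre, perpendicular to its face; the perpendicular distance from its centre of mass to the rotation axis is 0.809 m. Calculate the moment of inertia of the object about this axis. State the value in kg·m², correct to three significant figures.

0.732

I_cm = (1/2)MR² = (1/2)(0.963)(0.46)² = 0.10189 kg·m²; centre at d = 0.809 m, so the parallel axis theorem gives I = 0.10189 + (0.963)(0.809)² = 0.73215 kg·m².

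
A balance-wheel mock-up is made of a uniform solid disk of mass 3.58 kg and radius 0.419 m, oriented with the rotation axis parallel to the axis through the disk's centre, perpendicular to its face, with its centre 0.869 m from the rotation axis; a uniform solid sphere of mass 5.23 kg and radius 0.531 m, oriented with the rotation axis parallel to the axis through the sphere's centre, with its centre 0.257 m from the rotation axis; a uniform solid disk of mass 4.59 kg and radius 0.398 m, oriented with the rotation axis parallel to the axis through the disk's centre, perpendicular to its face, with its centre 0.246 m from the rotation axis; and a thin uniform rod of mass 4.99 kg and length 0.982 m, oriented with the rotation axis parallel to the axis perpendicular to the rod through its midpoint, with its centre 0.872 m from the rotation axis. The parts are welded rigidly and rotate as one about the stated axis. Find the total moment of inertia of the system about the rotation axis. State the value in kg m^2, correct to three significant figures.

8.79

Solid disk: I_cm = (1/2)MR² = (1/2)(3.58)(0.419)² = 0.31425 kg m^2; centre at d = 0.869 m, so the parallel axis theorem gives I = 0.31425 + (3.58)(0.869)² = 3.0177 kg m^2.
Solid sphere: I_cm = (2/5)MR² = (2/5)(5.23)(0.531)² = 0.58986 kg m^2; centre at d = 0.257 m, so the parallel axis theorem gives I = 0.58986 + (5.23)(0.257)² = 0.9353 kg m^2.
Solid disk: I_cm = (1/2)MR² = (1/2)(4.59)(0.398)² = 0.36354 kg m^2; centre at d = 0.246 m, so the parallel axis theorem gives I = 0.36354 + (4.59)(0.246)² = 0.64131 kg m^2.
Thin rod: I_cm = (1/12)ML² = (1/12)(4.99)(0.982)² = 0.401 kg m^2; centre at d = 0.872 m, so the parallel axis theorem gives I = 0.401 + (4.99)(0.872)² = 4.1953 kg m^2.
Total I = 3.0177 + 0.9353 + 0.64131 + 4.1953 = 8.7896 kg m^2.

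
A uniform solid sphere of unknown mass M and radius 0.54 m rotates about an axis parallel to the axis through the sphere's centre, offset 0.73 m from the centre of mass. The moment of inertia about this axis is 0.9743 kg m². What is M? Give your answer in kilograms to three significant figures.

I = I_cm + Md² = (2/5)MR² + Md² = M·[0.4·(0.54)² + (0.73)²] = M·0.64954.
So M = 0.9743 / 0.64954 = 1.5 kg.

1.50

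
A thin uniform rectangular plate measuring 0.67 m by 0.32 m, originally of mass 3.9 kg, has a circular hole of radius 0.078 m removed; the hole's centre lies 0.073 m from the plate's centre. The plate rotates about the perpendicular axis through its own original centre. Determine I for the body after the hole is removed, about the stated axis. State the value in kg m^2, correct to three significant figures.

0.176

Unpierced body about its centre: I₀ = (1/12)M(a²+b²) = (1/12)(3.9)[(0.67)² + (0.32)²] = 0.17917 kg m^2.
The removed disk has mass m = M·πr²/(ab) = (3.9)·π(0.078)²/(0.67·0.32) = 0.34768 kg (same uniform areal density).
Its moment of inertia about the rotation axis (parallel-axis theorem): I_hole = (1/2)mr² + md² = (1/2)(0.34768)(0.078)² + (0.34768)(0.073)² = 0.0029104 kg m^2.
Treating the hole as negative mass, I = I₀ − I_hole = 0.17917 − 0.0029104 = 0.17626 kg m^2.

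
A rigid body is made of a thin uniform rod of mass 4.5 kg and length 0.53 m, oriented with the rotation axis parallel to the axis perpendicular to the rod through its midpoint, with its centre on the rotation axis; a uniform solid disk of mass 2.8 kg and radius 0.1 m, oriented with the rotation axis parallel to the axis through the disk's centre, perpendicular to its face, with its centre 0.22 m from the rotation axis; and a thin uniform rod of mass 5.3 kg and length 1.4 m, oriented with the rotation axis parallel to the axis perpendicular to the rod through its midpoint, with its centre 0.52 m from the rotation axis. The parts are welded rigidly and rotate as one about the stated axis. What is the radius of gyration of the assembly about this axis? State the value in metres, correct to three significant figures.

Thin rod: I_cm = (1/12)ML² = (1/12)(4.5)(0.53)² = 0.10534 kg m^2; axis through the centre, so I = 0.10534 kg m^2.
Solid disk: I_cm = (1/2)MR² = (1/2)(2.8)(0.1)² = 0.014 kg m^2; centre at d = 0.22 m, so the parallel axis theorem gives I = 0.014 + (2.8)(0.22)² = 0.14952 kg m^2.
Thin rod: I_cm = (1/12)ML² = (1/12)(5.3)(1.4)² = 0.86567 kg m^2; centre at d = 0.52 m, so the parallel axis theorem gives I = 0.86567 + (5.3)(0.52)² = 2.2988 kg m^2.
Total I = 2.5536 kg m^2; total mass M = 12.6 kg.
k = √(I/M) = √(2.5536/12.6) = 0.45019 m.

0.450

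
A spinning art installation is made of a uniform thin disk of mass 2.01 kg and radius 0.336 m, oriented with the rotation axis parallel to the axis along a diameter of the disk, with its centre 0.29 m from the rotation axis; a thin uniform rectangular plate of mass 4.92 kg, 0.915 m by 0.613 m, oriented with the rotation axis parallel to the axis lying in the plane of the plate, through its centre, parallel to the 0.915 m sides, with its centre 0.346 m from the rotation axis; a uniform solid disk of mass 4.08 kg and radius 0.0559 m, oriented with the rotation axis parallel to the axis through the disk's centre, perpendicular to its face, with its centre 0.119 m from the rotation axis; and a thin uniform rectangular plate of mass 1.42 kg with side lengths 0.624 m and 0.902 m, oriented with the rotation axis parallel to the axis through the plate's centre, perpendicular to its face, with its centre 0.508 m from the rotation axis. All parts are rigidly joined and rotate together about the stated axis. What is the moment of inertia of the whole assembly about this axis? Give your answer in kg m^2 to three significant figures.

1.54

Thin disk: I_cm = (1/4)MR² = (1/4)(2.01)(0.336)² = 0.05673 kg m^2; centre at d = 0.29 m, so the parallel axis theorem gives I = 0.05673 + (2.01)(0.29)² = 0.22577 kg m^2.
Rectangular plate: I_cm = (1/12)Mb² = (1/12)(4.92)(0.613)² = 0.15407 kg m^2; centre at d = 0.346 m, so the parallel axis theorem gives I = 0.15407 + (4.92)(0.346)² = 0.74307 kg m^2.
Solid disk: I_cm = (1/2)MR² = (1/2)(4.08)(0.0559)² = 0.0063746 kg m^2; centre at d = 0.119 m, so the parallel axis theorem gives I = 0.0063746 + (4.08)(0.119)² = 0.064151 kg m^2.
Rectangular plate: I_cm = (1/12)M(a²+b²) = (1/12)(1.42)[(0.624)² + (0.902)²] = 0.14235 kg m^2; centre at d = 0.508 m, so the parallel axis theorem gives I = 0.14235 + (1.42)(0.508)² = 0.5088 kg m^2.
Total I = 0.22577 + 0.74307 + 0.064151 + 0.5088 = 1.5418 kg m^2.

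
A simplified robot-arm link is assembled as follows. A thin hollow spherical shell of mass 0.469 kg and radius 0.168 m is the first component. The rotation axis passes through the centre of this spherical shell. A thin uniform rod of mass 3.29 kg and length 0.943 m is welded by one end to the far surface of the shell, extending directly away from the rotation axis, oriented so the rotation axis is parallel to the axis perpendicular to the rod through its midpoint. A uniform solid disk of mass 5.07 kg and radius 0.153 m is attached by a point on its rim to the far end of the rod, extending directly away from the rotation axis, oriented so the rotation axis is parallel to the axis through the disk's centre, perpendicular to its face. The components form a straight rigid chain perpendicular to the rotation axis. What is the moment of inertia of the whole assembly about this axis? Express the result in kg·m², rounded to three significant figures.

Spherical shell: I_cm = (2/3)MR² = (2/3)(0.469)(0.168)² = 0.0088247 kg·m²; axis through the centre, so I = 0.0088247 kg·m².
Thin rod: I_cm = (1/12)ML² = (1/12)(3.29)(0.943)² = 0.2438 kg·m²; centre at d = 0.168 + 0.4715 = 0.6395 m, so I = I_cm + Md² gives I = 0.2438 + (3.29)(0.6395)² = 1.5893 kg·m².
Solid disk: I_cm = (1/2)MR² = (1/2)(5.07)(0.153)² = 0.059342 kg·m²; centre at d = 0.168 + 0.4715 + 0.4715 + 0.153 = 1.264 m, so I = I_cm + Md² gives I = 0.059342 + (5.07)(1.264)² = 8.1597 kg·m².
Total I = 0.0088247 + 1.5893 + 8.1597 = 9.7578 kg·m².

9.76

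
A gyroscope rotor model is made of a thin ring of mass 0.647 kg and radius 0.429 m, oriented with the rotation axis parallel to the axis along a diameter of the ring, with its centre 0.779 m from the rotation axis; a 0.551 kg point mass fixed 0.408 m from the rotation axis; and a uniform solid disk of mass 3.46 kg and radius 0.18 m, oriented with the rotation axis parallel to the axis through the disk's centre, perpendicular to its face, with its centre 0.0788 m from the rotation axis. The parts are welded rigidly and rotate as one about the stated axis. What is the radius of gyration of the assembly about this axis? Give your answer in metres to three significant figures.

0.365

Thin ring: I_cm = (1/2)MR² = (1/2)(0.647)(0.429)² = 0.059537 kg·m²; centre at d = 0.779 m, so the parallel axis theorem gives I = 0.059537 + (0.647)(0.779)² = 0.45216 kg·m².
Point mass: I_cm = 0; centre at d = 0.408 m, so the parallel axis theorem gives I = 0 + (0.551)(0.408)² = 0.091722 kg·m².
Solid disk: I_cm = (1/2)MR² = (1/2)(3.46)(0.18)² = 0.056052 kg·m²; centre at d = 0.0788 m, so the parallel axis theorem gives I = 0.056052 + (3.46)(0.0788)² = 0.077537 kg·m².
Total I = 0.62142 kg·m²; total mass M = 4.658 kg.
k = √(I/M) = √(0.62142/4.658) = 0.36525 m.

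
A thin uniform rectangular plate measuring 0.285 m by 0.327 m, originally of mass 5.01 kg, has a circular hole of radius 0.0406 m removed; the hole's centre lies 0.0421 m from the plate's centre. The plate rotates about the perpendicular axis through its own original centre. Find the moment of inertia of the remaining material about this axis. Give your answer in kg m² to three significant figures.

0.0778

Unpierced body about its centre: I₀ = (1/12)M(a²+b²) = (1/12)(5.01)[(0.285)² + (0.327)²] = 0.078554 kg m².
The removed disk has mass m = M·πr²/(ab) = (5.01)·π(0.0406)²/(0.285·0.327) = 0.27839 kg (same uniform areal density).
Its moment of inertia about the rotation axis (parallel-axis theorem): I_hole = (1/2)mr² + md² = (1/2)(0.27839)(0.0406)² + (0.27839)(0.0421)² = 0.00072285 kg m².
Treating the hole as negative mass, I = I₀ − I_hole = 0.078554 − 0.00072285 = 0.077831 kg m².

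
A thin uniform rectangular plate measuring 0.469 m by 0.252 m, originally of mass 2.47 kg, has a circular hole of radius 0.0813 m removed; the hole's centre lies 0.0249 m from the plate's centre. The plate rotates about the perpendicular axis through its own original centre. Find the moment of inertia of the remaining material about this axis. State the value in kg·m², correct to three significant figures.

Unpierced body about its centre: I₀ = (1/12)M(a²+b²) = (1/12)(2.47)[(0.469)² + (0.252)²] = 0.058347 kg·m².
The removed disk has mass m = M·πr²/(ab) = (2.47)·π(0.0813)²/(0.469·0.252) = 0.43396 kg (same uniform areal density).
Its moment of inertia about the rotation axis (parallel-axis theorem): I_hole = (1/2)mr² + md² = (1/2)(0.43396)(0.0813)² + (0.43396)(0.0249)² = 0.0017032 kg·m².
Treating the hole as negative mass, I = I₀ − I_hole = 0.058347 − 0.0017032 = 0.056643 kg·m².

0.0566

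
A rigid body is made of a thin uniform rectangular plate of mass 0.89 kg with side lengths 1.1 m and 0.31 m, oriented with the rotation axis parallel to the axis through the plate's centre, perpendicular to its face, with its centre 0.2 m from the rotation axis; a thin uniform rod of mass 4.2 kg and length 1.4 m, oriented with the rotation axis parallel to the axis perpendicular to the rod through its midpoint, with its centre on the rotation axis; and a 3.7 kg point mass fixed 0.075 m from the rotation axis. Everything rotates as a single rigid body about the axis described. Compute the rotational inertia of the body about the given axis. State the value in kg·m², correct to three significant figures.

0.839

Rectangular plate: I_cm = (1/12)M(a²+b²) = (1/12)(0.89)[(1.1)² + (0.31)²] = 0.096869 kg·m²; centre at d = 0.2 m, so I = I_cm + Md² gives I = 0.096869 + (0.89)(0.2)² = 0.13247 kg·m².
Thin rod: I_cm = (1/12)ML² = (1/12)(4.2)(1.4)² = 0.686 kg·m²; axis through the centre, so I = 0.686 kg·m².
Point mass: I_cm = 0; centre at d = 0.075 m, so I = I_cm + Md² gives I = 0 + (3.7)(0.075)² = 0.020813 kg·m².
Total I = 0.13247 + 0.686 + 0.020813 = 0.83928 kg·m².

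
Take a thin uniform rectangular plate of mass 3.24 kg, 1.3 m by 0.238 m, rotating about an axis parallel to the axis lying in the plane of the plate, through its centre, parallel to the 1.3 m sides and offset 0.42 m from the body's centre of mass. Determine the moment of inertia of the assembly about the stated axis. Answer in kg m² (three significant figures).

I_cm = (1/12)Mb² = (1/12)(3.24)(0.238)² = 0.015294 kg m²; centre at d = 0.42 m, so I = I_cm + Md² gives I = 0.015294 + (3.24)(0.42)² = 0.58683 kg m².

0.587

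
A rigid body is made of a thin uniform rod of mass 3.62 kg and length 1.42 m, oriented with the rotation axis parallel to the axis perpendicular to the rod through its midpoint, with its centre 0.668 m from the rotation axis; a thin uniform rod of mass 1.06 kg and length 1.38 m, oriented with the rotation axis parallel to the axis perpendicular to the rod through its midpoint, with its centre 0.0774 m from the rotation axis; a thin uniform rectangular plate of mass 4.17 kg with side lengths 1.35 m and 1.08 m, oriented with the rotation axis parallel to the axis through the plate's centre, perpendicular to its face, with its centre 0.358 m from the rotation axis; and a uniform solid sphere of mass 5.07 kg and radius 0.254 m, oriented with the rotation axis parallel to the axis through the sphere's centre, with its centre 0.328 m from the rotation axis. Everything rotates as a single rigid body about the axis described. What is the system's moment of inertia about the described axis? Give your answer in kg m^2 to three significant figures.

4.65

Thin rod: I_cm = (1/12)ML² = (1/12)(3.62)(1.42)² = 0.60828 kg m^2; centre at d = 0.668 m, so the parallel axis theorem gives I = 0.60828 + (3.62)(0.668)² = 2.2236 kg m^2.
Thin rod: I_cm = (1/12)ML² = (1/12)(1.06)(1.38)² = 0.16822 kg m^2; centre at d = 0.0774 m, so the parallel axis theorem gives I = 0.16822 + (1.06)(0.0774)² = 0.17457 kg m^2.
Rectangular plate: I_cm = (1/12)M(a²+b²) = (1/12)(4.17)[(1.35)² + (1.08)²] = 1.0386 kg m^2; centre at d = 0.358 m, so the parallel axis theorem gives I = 1.0386 + (4.17)(0.358)² = 1.5731 kg m^2.
Solid sphere: I_cm = (2/5)MR² = (2/5)(5.07)(0.254)² = 0.13084 kg m^2; centre at d = 0.328 m, so the parallel axis theorem gives I = 0.13084 + (5.07)(0.328)² = 0.67629 kg m^2.
Total I = 2.2236 + 0.17457 + 1.5731 + 0.67629 = 4.6476 kg m^2.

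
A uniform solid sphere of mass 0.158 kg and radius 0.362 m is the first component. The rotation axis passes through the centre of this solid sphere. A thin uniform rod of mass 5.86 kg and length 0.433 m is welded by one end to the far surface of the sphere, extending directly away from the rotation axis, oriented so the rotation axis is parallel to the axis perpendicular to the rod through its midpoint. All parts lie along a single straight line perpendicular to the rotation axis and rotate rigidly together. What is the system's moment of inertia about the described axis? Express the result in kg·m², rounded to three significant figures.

2.06

Solid sphere: I_cm = (2/5)MR² = (2/5)(0.158)(0.362)² = 0.008282 kg·m²; axis through the centre, so I = 0.008282 kg·m².
Thin rod: I_cm = (1/12)ML² = (1/12)(5.86)(0.433)² = 0.091557 kg·m²; centre at d = 0.362 + 0.2165 = 0.5785 m, so I = I_cm + Md² gives I = 0.091557 + (5.86)(0.5785)² = 2.0527 kg·m².
Total I = 0.008282 + 2.0527 = 2.061 kg·m².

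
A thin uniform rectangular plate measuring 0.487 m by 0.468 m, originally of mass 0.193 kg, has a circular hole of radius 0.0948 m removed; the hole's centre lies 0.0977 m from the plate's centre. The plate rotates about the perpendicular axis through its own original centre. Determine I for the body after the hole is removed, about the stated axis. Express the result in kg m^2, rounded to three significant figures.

0.00700

Unpierced body about its centre: I₀ = (1/12)M(a²+b²) = (1/12)(0.193)[(0.487)² + (0.468)²] = 0.0073371 kg m^2.
The removed disk has mass m = M·πr²/(ab) = (0.193)·π(0.0948)²/(0.487·0.468) = 0.023908 kg (same uniform areal density).
Its moment of inertia about the rotation axis (parallel-axis theorem): I_hole = (1/2)mr² + md² = (1/2)(0.023908)(0.0948)² + (0.023908)(0.0977)² = 0.00033564 kg m^2.
Treating the hole as negative mass, I = I₀ − I_hole = 0.0073371 − 0.00033564 = 0.0070015 kg m^2.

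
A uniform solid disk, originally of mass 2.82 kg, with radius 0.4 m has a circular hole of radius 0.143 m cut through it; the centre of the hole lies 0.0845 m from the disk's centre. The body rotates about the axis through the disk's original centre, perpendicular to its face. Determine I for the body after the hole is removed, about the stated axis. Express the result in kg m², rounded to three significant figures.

0.219

Unpierced body about its centre: I₀ = (1/2)MR² = (1/2)(2.82)(0.4)² = 0.2256 kg m².
The removed disk has mass m = M·(r/R)² = (2.82)(0.143/0.4)² = 0.36041 kg (same uniform areal density).
Its moment of inertia about the rotation axis (parallel-axis theorem): I_hole = (1/2)mr² + md² = (1/2)(0.36041)(0.143)² + (0.36041)(0.0845)² = 0.0062585 kg m².
Treating the hole as negative mass, I = I₀ − I_hole = 0.2256 − 0.0062585 = 0.21934 kg m².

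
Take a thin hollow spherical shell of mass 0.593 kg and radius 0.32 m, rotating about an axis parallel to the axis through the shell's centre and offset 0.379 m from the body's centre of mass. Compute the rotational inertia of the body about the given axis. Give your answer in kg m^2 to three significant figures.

0.126

I_cm = (2/3)MR² = (2/3)(0.593)(0.32)² = 0.040482 kg m^2; centre at d = 0.379 m, so I = I_cm + Md² gives I = 0.040482 + (0.593)(0.379)² = 0.12566 kg m^2.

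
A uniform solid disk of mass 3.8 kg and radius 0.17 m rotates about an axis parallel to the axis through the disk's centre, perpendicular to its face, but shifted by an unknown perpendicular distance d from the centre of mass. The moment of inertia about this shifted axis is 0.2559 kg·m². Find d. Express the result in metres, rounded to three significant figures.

About the centre-of-mass axis, I_cm = (1/2)MR² = (1/2)(3.8)(0.17)² = 0.05491 kg·m².
Parallel axis theorem: I = I_cm + Md², so Md² = 0.2559 − 0.05491 = 0.20099 kg·m².
d = √(0.20099 / 3.8) = 0.22998 m.

0.230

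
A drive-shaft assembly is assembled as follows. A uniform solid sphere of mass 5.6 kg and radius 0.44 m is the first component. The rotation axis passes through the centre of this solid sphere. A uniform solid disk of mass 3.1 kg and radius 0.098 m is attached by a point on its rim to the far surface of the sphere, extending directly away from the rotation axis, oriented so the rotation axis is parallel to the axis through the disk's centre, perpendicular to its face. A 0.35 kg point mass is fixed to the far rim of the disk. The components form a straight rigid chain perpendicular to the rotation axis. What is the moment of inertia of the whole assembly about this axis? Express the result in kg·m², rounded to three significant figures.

Solid sphere: I_cm = (2/5)MR² = (2/5)(5.6)(0.44)² = 0.43366 kg·m²; axis through the centre, so I = 0.43366 kg·m².
Solid disk: I_cm = (1/2)MR² = (1/2)(3.1)(0.098)² = 0.014886 kg·m²; centre at d = 0.44 + 0.098 = 0.538 m, so I = I_cm + Md² gives I = 0.014886 + (3.1)(0.538)² = 0.91216 kg·m².
Point mass: I_cm = 0; centre at d = 0.44 + 0.098 + 0.098 = 0.636 m, so I = I_cm + Md² gives I = 0 + (0.35)(0.636)² = 0.14157 kg·m².
Total I = 0.43366 + 0.91216 + 0.14157 = 1.4874 kg·m².

1.49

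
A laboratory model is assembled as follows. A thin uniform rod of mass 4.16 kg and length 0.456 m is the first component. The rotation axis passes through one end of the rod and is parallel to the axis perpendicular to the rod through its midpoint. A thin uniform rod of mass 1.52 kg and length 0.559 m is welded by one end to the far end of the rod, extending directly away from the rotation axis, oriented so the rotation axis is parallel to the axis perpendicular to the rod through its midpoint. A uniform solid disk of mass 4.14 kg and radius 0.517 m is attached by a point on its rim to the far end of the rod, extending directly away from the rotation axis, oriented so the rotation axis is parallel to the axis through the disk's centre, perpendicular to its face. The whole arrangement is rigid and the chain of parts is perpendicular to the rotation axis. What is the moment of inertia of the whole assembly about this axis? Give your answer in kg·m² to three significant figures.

Thin rod: I_cm = (1/12)ML² = (1/12)(4.16)(0.456)² = 0.072084 kg·m²; centre at d = 0.228 m, so the parallel axis theorem gives I = 0.072084 + (4.16)(0.228)² = 0.28834 kg·m².
Thin rod: I_cm = (1/12)ML² = (1/12)(1.52)(0.559)² = 0.039581 kg·m²; centre at d = 0.228 + 0.228 + 0.2795 = 0.7355 m, so the parallel axis theorem gives I = 0.039581 + (1.52)(0.7355)² = 0.86184 kg·m².
Solid disk: I_cm = (1/2)MR² = (1/2)(4.14)(0.517)² = 0.55329 kg·m²; centre at d = 0.228 + 0.228 + 0.2795 + 0.2795 + 0.517 = 1.532 m, so the parallel axis theorem gives I = 0.55329 + (4.14)(1.532)² = 10.27 kg·m².
Total I = 0.28834 + 0.86184 + 10.27 = 11.42 kg·m².

11.4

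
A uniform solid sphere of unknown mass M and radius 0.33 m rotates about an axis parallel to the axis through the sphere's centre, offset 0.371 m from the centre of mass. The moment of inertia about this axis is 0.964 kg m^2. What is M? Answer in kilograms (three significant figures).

5.32

I = I_cm + Md² = (2/5)MR² + Md² = M·[0.4·(0.33)² + (0.371)²] = M·0.1812.
So M = 0.964 / 0.1812 = 5.3201 kg.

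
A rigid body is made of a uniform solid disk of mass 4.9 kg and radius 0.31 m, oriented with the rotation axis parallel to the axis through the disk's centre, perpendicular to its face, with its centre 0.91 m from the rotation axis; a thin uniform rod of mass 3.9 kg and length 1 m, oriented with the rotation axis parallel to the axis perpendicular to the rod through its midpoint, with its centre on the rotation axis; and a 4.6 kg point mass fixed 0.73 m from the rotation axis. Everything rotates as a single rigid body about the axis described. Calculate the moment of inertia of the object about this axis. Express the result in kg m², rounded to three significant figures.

7.07

Solid disk: I_cm = (1/2)MR² = (1/2)(4.9)(0.31)² = 0.23545 kg m²; centre at d = 0.91 m, so the parallel axis theorem gives I = 0.23545 + (4.9)(0.91)² = 4.2931 kg m².
Thin rod: I_cm = (1/12)ML² = (1/12)(3.9)(1)² = 0.325 kg m²; axis through the centre, so I = 0.325 kg m².
Point mass: I_cm = 0; centre at d = 0.73 m, so the parallel axis theorem gives I = 0 + (4.6)(0.73)² = 2.4513 kg m².
Total I = 4.2931 + 0.325 + 2.4513 = 7.0695 kg m².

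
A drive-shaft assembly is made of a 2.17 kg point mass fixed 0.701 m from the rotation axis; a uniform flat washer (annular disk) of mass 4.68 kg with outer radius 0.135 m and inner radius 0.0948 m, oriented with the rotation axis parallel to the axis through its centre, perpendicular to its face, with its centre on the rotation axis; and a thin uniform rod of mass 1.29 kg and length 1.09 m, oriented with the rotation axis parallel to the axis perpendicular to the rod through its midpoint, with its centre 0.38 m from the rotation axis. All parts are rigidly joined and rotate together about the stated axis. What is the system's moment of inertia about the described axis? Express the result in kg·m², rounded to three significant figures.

Point mass: I_cm = 0; centre at d = 0.701 m, so I = I_cm + Md² gives I = 0 + (2.17)(0.701)² = 1.0663 kg·m².
Annular disk: I_cm = (1/2)M(R²+r²) = (1/2)(4.68)[(0.135)² + (0.0948)²] = 0.063676 kg·m²; axis through the centre, so I = 0.063676 kg·m².
Thin rod: I_cm = (1/12)ML² = (1/12)(1.29)(1.09)² = 0.12772 kg·m²; centre at d = 0.38 m, so I = I_cm + Md² gives I = 0.12772 + (1.29)(0.38)² = 0.314 kg·m².
Total I = 1.0663 + 0.063676 + 0.314 = 1.444 kg·m².

1.44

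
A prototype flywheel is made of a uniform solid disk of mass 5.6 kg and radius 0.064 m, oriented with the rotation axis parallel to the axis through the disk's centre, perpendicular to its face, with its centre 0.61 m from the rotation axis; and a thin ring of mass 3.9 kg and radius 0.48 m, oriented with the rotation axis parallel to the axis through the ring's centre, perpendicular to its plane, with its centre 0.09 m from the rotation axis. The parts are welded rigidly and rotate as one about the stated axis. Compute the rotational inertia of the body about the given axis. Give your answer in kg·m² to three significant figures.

Solid disk: I_cm = (1/2)MR² = (1/2)(5.6)(0.064)² = 0.011469 kg·m²; centre at d = 0.61 m, so the parallel axis theorem gives I = 0.011469 + (5.6)(0.61)² = 2.0952 kg·m².
Thin ring: I_cm = MR² = (3.9)(0.48)² = 0.89856 kg·m²; centre at d = 0.09 m, so the parallel axis theorem gives I = 0.89856 + (3.9)(0.09)² = 0.93015 kg·m².
Total I = 2.0952 + 0.93015 = 3.0254 kg·m².

3.03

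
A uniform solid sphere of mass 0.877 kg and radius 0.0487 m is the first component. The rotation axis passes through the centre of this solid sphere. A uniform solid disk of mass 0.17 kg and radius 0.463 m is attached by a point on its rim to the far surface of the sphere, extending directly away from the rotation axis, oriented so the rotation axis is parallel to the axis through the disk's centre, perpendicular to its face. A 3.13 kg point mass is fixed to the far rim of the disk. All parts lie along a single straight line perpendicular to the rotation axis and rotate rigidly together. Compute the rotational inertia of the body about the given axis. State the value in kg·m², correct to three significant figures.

Solid sphere: I_cm = (2/5)MR² = (2/5)(0.877)(0.0487)² = 0.00083199 kg·m²; axis through the centre, so I = 0.00083199 kg·m².
Solid disk: I_cm = (1/2)MR² = (1/2)(0.17)(0.463)² = 0.018221 kg·m²; centre at d = 0.0487 + 0.463 = 0.5117 m, so the parallel axis theorem gives I = 0.018221 + (0.17)(0.5117)² = 0.062734 kg·m².
Point mass: I_cm = 0; centre at d = 0.0487 + 0.463 + 0.463 = 0.9747 m, so the parallel axis theorem gives I = 0 + (3.13)(0.9747)² = 2.9736 kg·m².
Total I = 0.00083199 + 0.062734 + 2.9736 = 3.0372 kg·m².

3.04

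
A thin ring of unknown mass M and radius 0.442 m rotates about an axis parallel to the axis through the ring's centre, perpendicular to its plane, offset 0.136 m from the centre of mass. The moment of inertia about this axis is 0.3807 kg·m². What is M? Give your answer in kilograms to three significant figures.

I = I_cm + Md² = MR² + Md² = M·[1·(0.442)² + (0.136)²] = M·0.21386.
So M = 0.3807 / 0.21386 = 1.7801 kg.

1.78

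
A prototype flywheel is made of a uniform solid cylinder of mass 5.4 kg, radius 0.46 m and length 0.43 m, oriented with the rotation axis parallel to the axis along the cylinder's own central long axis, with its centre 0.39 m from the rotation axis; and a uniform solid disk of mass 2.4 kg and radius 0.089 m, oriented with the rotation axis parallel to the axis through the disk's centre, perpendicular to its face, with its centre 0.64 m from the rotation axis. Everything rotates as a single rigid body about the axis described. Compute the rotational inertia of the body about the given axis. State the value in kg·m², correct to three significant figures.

2.39

Solid cylinder: I_cm = (1/2)MR² = (1/2)(5.4)(0.46)² = 0.57132 kg·m²; centre at d = 0.39 m, so I = I_cm + Md² gives I = 0.57132 + (5.4)(0.39)² = 1.3927 kg·m².
Solid disk: I_cm = (1/2)MR² = (1/2)(2.4)(0.089)² = 0.0095052 kg·m²; centre at d = 0.64 m, so I = I_cm + Md² gives I = 0.0095052 + (2.4)(0.64)² = 0.99255 kg·m².
Total I = 1.3927 + 0.99255 = 2.3852 kg·m².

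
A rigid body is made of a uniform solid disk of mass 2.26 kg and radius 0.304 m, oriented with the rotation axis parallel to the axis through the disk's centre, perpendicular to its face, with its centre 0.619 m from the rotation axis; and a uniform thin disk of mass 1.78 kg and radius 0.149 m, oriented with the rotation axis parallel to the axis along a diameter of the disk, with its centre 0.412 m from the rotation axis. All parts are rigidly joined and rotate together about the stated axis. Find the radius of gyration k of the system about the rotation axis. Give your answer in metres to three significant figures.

0.563

Solid disk: I_cm = (1/2)MR² = (1/2)(2.26)(0.304)² = 0.10443 kg m^2; centre at d = 0.619 m, so the parallel axis theorem gives I = 0.10443 + (2.26)(0.619)² = 0.97037 kg m^2.
Thin disk: I_cm = (1/4)MR² = (1/4)(1.78)(0.149)² = 0.0098794 kg m^2; centre at d = 0.412 m, so the parallel axis theorem gives I = 0.0098794 + (1.78)(0.412)² = 0.31202 kg m^2.
Total I = 1.2824 kg m^2; total mass M = 4.04 kg.
k = √(I/M) = √(1.2824/4.04) = 0.5634 m.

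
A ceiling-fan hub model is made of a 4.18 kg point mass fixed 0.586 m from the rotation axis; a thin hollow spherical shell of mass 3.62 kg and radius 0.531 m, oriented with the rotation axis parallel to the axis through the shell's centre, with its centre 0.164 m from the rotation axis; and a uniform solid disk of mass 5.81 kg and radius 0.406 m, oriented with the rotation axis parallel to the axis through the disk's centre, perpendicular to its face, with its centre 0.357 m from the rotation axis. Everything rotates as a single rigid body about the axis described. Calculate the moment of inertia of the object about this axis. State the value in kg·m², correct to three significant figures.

3.43

Point mass: I_cm = 0; centre at d = 0.586 m, so the parallel axis theorem gives I = 0 + (4.18)(0.586)² = 1.4354 kg·m².
Spherical shell: I_cm = (2/3)MR² = (2/3)(3.62)(0.531)² = 0.68047 kg·m²; centre at d = 0.164 m, so the parallel axis theorem gives I = 0.68047 + (3.62)(0.164)² = 0.77783 kg·m².
Solid disk: I_cm = (1/2)MR² = (1/2)(5.81)(0.406)² = 0.47885 kg·m²; centre at d = 0.357 m, so the parallel axis theorem gives I = 0.47885 + (5.81)(0.357)² = 1.2193 kg·m².
Total I = 1.4354 + 0.77783 + 1.2193 = 3.4326 kg·m².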